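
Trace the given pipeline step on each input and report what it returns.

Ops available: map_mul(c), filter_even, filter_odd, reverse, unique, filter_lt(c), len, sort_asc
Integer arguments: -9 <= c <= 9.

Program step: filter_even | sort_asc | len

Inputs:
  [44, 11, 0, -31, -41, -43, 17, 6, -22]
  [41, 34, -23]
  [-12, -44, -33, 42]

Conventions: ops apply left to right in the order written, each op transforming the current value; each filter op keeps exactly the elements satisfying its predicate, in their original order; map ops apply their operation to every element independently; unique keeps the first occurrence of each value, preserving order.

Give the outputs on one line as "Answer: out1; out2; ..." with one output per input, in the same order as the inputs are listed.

4; 1; 3

Execution, op by op:
  [44, 11, 0, -31, -41, -43, 17, 6, -22] -> [44, 0, 6, -22] -> [-22, 0, 6, 44] -> 4
  [41, 34, -23] -> [34] -> [34] -> 1
  [-12, -44, -33, 42] -> [-12, -44, 42] -> [-44, -12, 42] -> 3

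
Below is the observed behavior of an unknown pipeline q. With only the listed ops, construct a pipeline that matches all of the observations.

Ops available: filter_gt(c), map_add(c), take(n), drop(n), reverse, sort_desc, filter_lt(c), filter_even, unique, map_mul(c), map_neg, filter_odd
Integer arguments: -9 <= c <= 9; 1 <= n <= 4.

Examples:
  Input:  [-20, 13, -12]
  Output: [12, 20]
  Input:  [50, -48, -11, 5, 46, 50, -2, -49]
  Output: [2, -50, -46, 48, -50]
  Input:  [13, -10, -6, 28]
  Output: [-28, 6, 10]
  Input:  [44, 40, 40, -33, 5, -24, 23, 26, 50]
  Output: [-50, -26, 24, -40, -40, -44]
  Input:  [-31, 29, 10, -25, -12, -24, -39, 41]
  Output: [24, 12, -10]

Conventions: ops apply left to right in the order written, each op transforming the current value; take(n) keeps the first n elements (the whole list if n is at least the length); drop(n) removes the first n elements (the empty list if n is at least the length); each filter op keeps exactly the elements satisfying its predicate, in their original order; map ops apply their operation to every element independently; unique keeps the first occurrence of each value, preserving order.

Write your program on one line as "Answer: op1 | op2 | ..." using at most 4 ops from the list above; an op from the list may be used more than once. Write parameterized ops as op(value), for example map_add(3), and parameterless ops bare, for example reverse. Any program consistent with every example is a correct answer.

map_neg | filter_even | reverse

Check, running the answer program on each example:
  [-20, 13, -12] -> [20, -13, 12] -> [20, 12] -> [12, 20]
  [50, -48, -11, 5, 46, 50, -2, -49] -> [-50, 48, 11, -5, -46, -50, 2, 49] -> [-50, 48, -46, -50, 2] -> [2, -50, -46, 48, -50]
  [13, -10, -6, 28] -> [-13, 10, 6, -28] -> [10, 6, -28] -> [-28, 6, 10]
  [44, 40, 40, -33, 5, -24, 23, 26, 50] -> [-44, -40, -40, 33, -5, 24, -23, -26, -50] -> [-44, -40, -40, 24, -26, -50] -> [-50, -26, 24, -40, -40, -44]
  [-31, 29, 10, -25, -12, -24, -39, 41] -> [31, -29, -10, 25, 12, 24, 39, -41] -> [-10, 12, 24] -> [24, 12, -10]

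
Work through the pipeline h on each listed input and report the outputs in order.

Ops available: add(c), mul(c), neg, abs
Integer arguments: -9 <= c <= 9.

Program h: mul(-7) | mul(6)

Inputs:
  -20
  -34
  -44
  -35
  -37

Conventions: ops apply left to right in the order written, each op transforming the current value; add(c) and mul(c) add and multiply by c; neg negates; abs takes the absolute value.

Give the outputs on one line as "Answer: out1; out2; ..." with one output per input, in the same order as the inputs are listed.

Execution, op by op:
  -20 -> 140 -> 840
  -34 -> 238 -> 1428
  -44 -> 308 -> 1848
  -35 -> 245 -> 1470
  -37 -> 259 -> 1554

840; 1428; 1848; 1470; 1554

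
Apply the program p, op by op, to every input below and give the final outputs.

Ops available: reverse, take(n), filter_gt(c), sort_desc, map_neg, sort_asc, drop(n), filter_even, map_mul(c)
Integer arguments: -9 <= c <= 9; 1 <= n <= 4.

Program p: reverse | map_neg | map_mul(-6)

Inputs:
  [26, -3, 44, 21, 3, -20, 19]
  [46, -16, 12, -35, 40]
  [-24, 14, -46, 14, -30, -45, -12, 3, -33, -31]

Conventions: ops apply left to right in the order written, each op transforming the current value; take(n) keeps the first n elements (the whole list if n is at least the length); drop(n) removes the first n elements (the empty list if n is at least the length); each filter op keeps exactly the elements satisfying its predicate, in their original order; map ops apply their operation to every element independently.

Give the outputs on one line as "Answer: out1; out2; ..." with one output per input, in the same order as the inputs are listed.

[114, -120, 18, 126, 264, -18, 156]; [240, -210, 72, -96, 276]; [-186, -198, 18, -72, -270, -180, 84, -276, 84, -144]

Execution, op by op:
  [26, -3, 44, 21, 3, -20, 19] -> [19, -20, 3, 21, 44, -3, 26] -> [-19, 20, -3, -21, -44, 3, -26] -> [114, -120, 18, 126, 264, -18, 156]
  [46, -16, 12, -35, 40] -> [40, -35, 12, -16, 46] -> [-40, 35, -12, 16, -46] -> [240, -210, 72, -96, 276]
  [-24, 14, -46, 14, -30, -45, -12, 3, -33, -31] -> [-31, -33, 3, -12, -45, -30, 14, -46, 14, -24] -> [31, 33, -3, 12, 45, 30, -14, 46, -14, 24] -> [-186, -198, 18, -72, -270, -180, 84, -276, 84, -144]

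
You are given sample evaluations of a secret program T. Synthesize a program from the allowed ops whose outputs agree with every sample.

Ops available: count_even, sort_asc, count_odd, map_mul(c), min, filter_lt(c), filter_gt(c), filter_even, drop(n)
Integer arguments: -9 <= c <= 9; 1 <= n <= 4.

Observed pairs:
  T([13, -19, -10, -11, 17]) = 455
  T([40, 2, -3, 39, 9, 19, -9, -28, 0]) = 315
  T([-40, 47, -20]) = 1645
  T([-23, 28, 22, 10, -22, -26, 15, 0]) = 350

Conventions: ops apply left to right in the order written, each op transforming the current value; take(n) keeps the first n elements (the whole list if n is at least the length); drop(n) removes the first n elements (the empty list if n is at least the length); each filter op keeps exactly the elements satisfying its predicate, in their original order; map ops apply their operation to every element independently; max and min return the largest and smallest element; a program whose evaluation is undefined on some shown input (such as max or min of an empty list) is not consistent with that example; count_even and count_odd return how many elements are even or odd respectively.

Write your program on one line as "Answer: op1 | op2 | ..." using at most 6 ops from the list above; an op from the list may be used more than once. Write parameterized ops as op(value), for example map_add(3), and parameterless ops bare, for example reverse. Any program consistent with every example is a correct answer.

filter_gt(7) | map_mul(-7) | map_mul(5) | map_mul(-1) | min

Check, running the answer program on each example:
  [13, -19, -10, -11, 17] -> [13, 17] -> [-91, -119] -> [-455, -595] -> [455, 595] -> 455
  [40, 2, -3, 39, 9, 19, -9, -28, 0] -> [40, 39, 9, 19] -> [-280, -273, -63, -133] -> [-1400, -1365, -315, -665] -> [1400, 1365, 315, 665] -> 315
  [-40, 47, -20] -> [47] -> [-329] -> [-1645] -> [1645] -> 1645
  [-23, 28, 22, 10, -22, -26, 15, 0] -> [28, 22, 10, 15] -> [-196, -154, -70, -105] -> [-980, -770, -350, -525] -> [980, 770, 350, 525] -> 350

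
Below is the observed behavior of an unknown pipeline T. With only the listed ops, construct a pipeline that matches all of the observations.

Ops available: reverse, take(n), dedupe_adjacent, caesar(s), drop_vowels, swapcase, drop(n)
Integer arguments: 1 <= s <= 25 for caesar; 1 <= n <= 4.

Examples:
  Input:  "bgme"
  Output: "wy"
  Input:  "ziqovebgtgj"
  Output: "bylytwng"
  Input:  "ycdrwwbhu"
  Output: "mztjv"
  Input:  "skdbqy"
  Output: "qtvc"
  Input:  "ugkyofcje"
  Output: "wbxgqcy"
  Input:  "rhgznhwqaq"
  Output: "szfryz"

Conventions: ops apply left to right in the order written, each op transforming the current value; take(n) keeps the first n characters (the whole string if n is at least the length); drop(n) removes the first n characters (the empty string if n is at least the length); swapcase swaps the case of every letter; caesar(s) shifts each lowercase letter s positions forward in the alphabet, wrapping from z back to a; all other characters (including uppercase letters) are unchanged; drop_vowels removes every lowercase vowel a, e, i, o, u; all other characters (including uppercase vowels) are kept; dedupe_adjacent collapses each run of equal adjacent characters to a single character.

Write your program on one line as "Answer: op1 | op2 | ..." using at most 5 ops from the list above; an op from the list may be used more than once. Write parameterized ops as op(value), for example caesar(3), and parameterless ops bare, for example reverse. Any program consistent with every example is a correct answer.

drop(1) | caesar(18) | reverse | drop_vowels

Check, running the answer program on each example:
  "bgme" -> "gme" -> "yew" -> "wey" -> "wy"
  "ziqovebgtgj" -> "iqovebgtgj" -> "aignwtylyb" -> "bylytwngia" -> "bylytwng"
  "ycdrwwbhu" -> "cdrwwbhu" -> "uvjootzm" -> "mztoojvu" -> "mztjv"
  "skdbqy" -> "kdbqy" -> "cvtiq" -> "qitvc" -> "qtvc"
  "ugkyofcje" -> "gkyofcje" -> "ycqgxubw" -> "wbuxgqcy" -> "wbxgqcy"
  "rhgznhwqaq" -> "hgznhwqaq" -> "zyrfzoisi" -> "isiozfryz" -> "szfryz"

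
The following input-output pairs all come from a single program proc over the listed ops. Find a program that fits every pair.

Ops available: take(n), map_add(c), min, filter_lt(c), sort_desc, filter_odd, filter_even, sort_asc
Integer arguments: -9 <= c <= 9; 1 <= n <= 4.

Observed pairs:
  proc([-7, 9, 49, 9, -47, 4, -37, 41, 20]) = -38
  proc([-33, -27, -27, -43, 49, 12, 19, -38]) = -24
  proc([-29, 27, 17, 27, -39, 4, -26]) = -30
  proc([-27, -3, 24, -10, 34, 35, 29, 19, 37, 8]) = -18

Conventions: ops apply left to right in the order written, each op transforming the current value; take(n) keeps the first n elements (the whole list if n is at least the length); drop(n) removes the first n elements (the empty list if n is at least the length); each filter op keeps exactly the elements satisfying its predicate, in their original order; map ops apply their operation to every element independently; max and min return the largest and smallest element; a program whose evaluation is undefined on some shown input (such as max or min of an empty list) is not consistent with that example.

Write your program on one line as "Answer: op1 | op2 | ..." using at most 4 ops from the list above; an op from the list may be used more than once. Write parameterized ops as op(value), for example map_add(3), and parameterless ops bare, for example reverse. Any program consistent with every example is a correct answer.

filter_lt(4) | map_add(9) | take(2) | min

Check, running the answer program on each example:
  [-7, 9, 49, 9, -47, 4, -37, 41, 20] -> [-7, -47, -37] -> [2, -38, -28] -> [2, -38] -> -38
  [-33, -27, -27, -43, 49, 12, 19, -38] -> [-33, -27, -27, -43, -38] -> [-24, -18, -18, -34, -29] -> [-24, -18] -> -24
  [-29, 27, 17, 27, -39, 4, -26] -> [-29, -39, -26] -> [-20, -30, -17] -> [-20, -30] -> -30
  [-27, -3, 24, -10, 34, 35, 29, 19, 37, 8] -> [-27, -3, -10] -> [-18, 6, -1] -> [-18, 6] -> -18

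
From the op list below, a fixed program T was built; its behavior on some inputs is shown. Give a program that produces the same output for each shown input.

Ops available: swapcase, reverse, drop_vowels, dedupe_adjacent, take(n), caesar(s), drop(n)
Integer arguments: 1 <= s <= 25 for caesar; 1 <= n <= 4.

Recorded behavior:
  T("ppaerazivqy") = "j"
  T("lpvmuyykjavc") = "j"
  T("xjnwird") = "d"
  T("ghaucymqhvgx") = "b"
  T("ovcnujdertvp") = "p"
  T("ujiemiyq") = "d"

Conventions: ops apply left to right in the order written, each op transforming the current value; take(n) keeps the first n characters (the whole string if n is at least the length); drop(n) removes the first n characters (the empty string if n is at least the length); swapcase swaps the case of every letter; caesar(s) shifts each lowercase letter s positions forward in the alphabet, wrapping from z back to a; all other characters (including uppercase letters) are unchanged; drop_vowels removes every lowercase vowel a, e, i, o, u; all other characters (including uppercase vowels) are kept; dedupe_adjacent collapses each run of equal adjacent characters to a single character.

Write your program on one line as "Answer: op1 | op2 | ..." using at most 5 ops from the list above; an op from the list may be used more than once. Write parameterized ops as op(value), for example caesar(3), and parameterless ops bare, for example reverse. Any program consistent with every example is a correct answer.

caesar(21) | drop(1) | take(1) | caesar(25)

Check, running the answer program on each example:
  "ppaerazivqy" -> "kkvzmvudqlt" -> "kvzmvudqlt" -> "k" -> "j"
  "lpvmuyykjavc" -> "gkqhpttfevqx" -> "kqhpttfevqx" -> "k" -> "j"
  "xjnwird" -> "seirdmy" -> "eirdmy" -> "e" -> "d"
  "ghaucymqhvgx" -> "bcvpxthlcqbs" -> "cvpxthlcqbs" -> "c" -> "b"
  "ovcnujdertvp" -> "jqxipeyzmoqk" -> "qxipeyzmoqk" -> "q" -> "p"
  "ujiemiyq" -> "pedzhdtl" -> "edzhdtl" -> "e" -> "d"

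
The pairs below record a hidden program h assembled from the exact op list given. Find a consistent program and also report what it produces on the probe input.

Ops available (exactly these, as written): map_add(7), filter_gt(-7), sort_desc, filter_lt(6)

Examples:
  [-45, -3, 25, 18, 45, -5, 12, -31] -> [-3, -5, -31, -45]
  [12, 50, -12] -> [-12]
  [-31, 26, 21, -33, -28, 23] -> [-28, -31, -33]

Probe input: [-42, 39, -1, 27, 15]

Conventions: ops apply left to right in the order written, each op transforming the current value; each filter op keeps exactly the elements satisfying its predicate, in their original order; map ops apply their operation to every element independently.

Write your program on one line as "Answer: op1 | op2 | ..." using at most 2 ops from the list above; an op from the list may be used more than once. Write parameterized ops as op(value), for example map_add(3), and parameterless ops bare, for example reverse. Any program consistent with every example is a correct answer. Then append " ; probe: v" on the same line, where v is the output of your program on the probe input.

filter_lt(6) | sort_desc ; probe: [-1, -42]

Check, running the answer program on each example:
  [-45, -3, 25, 18, 45, -5, 12, -31] -> [-45, -3, -5, -31] -> [-3, -5, -31, -45]
  [12, 50, -12] -> [-12] -> [-12]
  [-31, 26, 21, -33, -28, 23] -> [-31, -33, -28] -> [-28, -31, -33]
  probe: [-42, 39, -1, 27, 15] -> [-42, -1] -> [-1, -42]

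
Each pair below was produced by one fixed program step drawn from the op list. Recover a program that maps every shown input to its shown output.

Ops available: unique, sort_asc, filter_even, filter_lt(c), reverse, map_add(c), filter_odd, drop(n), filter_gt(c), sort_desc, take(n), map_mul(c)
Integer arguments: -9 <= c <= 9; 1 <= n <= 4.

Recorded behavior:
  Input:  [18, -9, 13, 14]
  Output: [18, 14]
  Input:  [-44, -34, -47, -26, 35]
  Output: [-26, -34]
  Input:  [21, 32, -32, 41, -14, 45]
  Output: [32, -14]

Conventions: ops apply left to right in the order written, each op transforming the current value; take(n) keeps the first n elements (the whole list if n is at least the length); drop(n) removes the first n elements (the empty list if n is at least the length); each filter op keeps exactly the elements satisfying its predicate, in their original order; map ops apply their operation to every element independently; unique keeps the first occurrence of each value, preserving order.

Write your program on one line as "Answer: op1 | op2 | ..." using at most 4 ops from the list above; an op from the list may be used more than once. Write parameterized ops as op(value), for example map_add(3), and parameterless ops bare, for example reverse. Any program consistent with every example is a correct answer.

sort_desc | filter_even | take(2)

Check, running the answer program on each example:
  [18, -9, 13, 14] -> [18, 14, 13, -9] -> [18, 14] -> [18, 14]
  [-44, -34, -47, -26, 35] -> [35, -26, -34, -44, -47] -> [-26, -34, -44] -> [-26, -34]
  [21, 32, -32, 41, -14, 45] -> [45, 41, 32, 21, -14, -32] -> [32, -14, -32] -> [32, -14]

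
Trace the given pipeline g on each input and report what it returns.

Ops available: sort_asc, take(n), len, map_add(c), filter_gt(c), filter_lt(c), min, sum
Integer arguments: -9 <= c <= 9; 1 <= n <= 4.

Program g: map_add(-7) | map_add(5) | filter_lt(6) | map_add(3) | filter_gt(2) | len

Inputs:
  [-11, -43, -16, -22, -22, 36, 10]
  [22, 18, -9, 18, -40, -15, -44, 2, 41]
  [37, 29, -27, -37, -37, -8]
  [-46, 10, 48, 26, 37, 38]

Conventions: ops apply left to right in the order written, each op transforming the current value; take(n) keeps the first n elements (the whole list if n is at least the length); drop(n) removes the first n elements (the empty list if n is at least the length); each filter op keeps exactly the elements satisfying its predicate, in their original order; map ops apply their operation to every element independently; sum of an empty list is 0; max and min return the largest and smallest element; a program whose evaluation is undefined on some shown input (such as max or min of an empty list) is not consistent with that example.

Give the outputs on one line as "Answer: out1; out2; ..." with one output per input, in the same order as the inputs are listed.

0; 1; 0; 0

Execution, op by op:
  [-11, -43, -16, -22, -22, 36, 10] -> [-18, -50, -23, -29, -29, 29, 3] -> [-13, -45, -18, -24, -24, 34, 8] -> [-13, -45, -18, -24, -24] -> [-10, -42, -15, -21, -21] -> [] -> 0
  [22, 18, -9, 18, -40, -15, -44, 2, 41] -> [15, 11, -16, 11, -47, -22, -51, -5, 34] -> [20, 16, -11, 16, -42, -17, -46, 0, 39] -> [-11, -42, -17, -46, 0] -> [-8, -39, -14, -43, 3] -> [3] -> 1
  [37, 29, -27, -37, -37, -8] -> [30, 22, -34, -44, -44, -15] -> [35, 27, -29, -39, -39, -10] -> [-29, -39, -39, -10] -> [-26, -36, -36, -7] -> [] -> 0
  [-46, 10, 48, 26, 37, 38] -> [-53, 3, 41, 19, 30, 31] -> [-48, 8, 46, 24, 35, 36] -> [-48] -> [-45] -> [] -> 0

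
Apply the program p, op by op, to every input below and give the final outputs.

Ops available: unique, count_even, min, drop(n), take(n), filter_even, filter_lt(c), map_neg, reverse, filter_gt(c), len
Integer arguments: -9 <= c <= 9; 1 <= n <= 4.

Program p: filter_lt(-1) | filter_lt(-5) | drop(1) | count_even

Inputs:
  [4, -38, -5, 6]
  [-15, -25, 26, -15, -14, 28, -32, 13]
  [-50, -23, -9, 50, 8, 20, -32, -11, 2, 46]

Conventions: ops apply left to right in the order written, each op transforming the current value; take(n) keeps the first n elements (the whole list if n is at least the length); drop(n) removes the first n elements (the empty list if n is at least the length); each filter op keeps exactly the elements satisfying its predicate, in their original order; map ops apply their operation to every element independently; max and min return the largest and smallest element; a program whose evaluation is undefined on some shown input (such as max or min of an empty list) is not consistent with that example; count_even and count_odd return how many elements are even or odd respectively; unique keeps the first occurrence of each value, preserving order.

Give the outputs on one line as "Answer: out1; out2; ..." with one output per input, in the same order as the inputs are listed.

0; 2; 1

Execution, op by op:
  [4, -38, -5, 6] -> [-38, -5] -> [-38] -> [] -> 0
  [-15, -25, 26, -15, -14, 28, -32, 13] -> [-15, -25, -15, -14, -32] -> [-15, -25, -15, -14, -32] -> [-25, -15, -14, -32] -> 2
  [-50, -23, -9, 50, 8, 20, -32, -11, 2, 46] -> [-50, -23, -9, -32, -11] -> [-50, -23, -9, -32, -11] -> [-23, -9, -32, -11] -> 1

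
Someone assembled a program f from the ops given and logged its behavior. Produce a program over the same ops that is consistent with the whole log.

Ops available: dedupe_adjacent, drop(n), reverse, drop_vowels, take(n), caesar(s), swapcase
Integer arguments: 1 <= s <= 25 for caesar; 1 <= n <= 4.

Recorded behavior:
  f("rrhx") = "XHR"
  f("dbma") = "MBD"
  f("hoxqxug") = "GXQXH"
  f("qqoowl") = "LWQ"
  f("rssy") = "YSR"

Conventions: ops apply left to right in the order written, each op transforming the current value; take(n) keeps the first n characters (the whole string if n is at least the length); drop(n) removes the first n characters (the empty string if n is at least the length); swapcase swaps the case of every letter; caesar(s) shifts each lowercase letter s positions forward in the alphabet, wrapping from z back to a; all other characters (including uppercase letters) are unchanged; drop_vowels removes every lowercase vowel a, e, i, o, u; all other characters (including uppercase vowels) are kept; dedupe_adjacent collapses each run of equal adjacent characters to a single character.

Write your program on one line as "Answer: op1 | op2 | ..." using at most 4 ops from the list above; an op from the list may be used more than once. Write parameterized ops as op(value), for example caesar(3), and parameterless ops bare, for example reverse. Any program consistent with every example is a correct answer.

drop_vowels | dedupe_adjacent | swapcase | reverse

Check, running the answer program on each example:
  "rrhx" -> "rrhx" -> "rhx" -> "RHX" -> "XHR"
  "dbma" -> "dbm" -> "dbm" -> "DBM" -> "MBD"
  "hoxqxug" -> "hxqxg" -> "hxqxg" -> "HXQXG" -> "GXQXH"
  "qqoowl" -> "qqwl" -> "qwl" -> "QWL" -> "LWQ"
  "rssy" -> "rssy" -> "rsy" -> "RSY" -> "YSR"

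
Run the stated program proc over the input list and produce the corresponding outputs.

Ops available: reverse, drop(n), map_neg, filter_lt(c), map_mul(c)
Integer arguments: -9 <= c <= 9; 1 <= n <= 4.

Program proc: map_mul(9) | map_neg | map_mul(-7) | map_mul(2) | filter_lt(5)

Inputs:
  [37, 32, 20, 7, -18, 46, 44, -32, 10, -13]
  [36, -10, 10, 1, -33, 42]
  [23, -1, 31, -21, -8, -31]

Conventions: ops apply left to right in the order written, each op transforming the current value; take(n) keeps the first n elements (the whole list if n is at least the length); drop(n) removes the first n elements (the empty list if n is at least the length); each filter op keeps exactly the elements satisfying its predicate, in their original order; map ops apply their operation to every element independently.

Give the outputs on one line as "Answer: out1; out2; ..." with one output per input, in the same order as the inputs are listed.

[-2268, -4032, -1638]; [-1260, -4158]; [-126, -2646, -1008, -3906]

Execution, op by op:
  [37, 32, 20, 7, -18, 46, 44, -32, 10, -13] -> [333, 288, 180, 63, -162, 414, 396, -288, 90, -117] -> [-333, -288, -180, -63, 162, -414, -396, 288, -90, 117] -> [2331, 2016, 1260, 441, -1134, 2898, 2772, -2016, 630, -819] -> [4662, 4032, 2520, 882, -2268, 5796, 5544, -4032, 1260, -1638] -> [-2268, -4032, -1638]
  [36, -10, 10, 1, -33, 42] -> [324, -90, 90, 9, -297, 378] -> [-324, 90, -90, -9, 297, -378] -> [2268, -630, 630, 63, -2079, 2646] -> [4536, -1260, 1260, 126, -4158, 5292] -> [-1260, -4158]
  [23, -1, 31, -21, -8, -31] -> [207, -9, 279, -189, -72, -279] -> [-207, 9, -279, 189, 72, 279] -> [1449, -63, 1953, -1323, -504, -1953] -> [2898, -126, 3906, -2646, -1008, -3906] -> [-126, -2646, -1008, -3906]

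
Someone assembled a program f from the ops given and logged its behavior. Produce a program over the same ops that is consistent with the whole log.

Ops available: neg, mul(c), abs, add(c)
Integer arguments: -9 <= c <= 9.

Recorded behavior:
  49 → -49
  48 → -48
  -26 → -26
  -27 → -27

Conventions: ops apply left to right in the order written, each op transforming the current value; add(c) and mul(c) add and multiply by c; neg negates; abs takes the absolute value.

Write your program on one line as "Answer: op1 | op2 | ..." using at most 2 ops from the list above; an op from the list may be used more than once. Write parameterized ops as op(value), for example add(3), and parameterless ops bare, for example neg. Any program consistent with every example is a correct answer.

abs | neg

Check, running the answer program on each example:
  49 -> 49 -> -49
  48 -> 48 -> -48
  -26 -> 26 -> -26
  -27 -> 27 -> -27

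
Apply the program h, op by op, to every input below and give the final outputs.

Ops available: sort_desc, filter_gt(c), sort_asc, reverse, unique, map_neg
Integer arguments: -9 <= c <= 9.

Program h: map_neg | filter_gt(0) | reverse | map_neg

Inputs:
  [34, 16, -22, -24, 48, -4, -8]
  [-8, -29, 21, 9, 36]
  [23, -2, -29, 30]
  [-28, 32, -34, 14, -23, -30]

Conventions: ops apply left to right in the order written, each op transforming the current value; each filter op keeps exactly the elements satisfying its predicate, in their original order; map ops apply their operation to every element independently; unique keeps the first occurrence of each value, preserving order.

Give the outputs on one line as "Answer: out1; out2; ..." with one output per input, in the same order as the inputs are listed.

[-8, -4, -24, -22]; [-29, -8]; [-29, -2]; [-30, -23, -34, -28]

Execution, op by op:
  [34, 16, -22, -24, 48, -4, -8] -> [-34, -16, 22, 24, -48, 4, 8] -> [22, 24, 4, 8] -> [8, 4, 24, 22] -> [-8, -4, -24, -22]
  [-8, -29, 21, 9, 36] -> [8, 29, -21, -9, -36] -> [8, 29] -> [29, 8] -> [-29, -8]
  [23, -2, -29, 30] -> [-23, 2, 29, -30] -> [2, 29] -> [29, 2] -> [-29, -2]
  [-28, 32, -34, 14, -23, -30] -> [28, -32, 34, -14, 23, 30] -> [28, 34, 23, 30] -> [30, 23, 34, 28] -> [-30, -23, -34, -28]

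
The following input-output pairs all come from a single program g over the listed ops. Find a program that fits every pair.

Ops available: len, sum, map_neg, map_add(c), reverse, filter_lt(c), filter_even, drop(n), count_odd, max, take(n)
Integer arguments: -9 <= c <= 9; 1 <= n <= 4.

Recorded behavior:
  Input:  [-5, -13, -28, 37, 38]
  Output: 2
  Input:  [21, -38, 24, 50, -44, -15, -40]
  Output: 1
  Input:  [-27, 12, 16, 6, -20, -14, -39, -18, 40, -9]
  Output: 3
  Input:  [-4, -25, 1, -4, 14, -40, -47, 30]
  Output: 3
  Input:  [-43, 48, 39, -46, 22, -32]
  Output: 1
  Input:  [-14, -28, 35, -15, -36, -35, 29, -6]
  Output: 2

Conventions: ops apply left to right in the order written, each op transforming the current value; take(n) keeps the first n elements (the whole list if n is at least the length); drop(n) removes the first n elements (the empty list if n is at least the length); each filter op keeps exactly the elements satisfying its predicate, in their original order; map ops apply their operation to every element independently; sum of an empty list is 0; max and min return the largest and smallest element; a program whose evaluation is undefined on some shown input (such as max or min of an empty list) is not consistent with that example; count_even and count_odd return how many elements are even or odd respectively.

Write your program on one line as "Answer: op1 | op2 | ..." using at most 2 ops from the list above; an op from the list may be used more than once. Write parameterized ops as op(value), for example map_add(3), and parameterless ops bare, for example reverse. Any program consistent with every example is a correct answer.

filter_lt(3) | count_odd

Check, running the answer program on each example:
  [-5, -13, -28, 37, 38] -> [-5, -13, -28] -> 2
  [21, -38, 24, 50, -44, -15, -40] -> [-38, -44, -15, -40] -> 1
  [-27, 12, 16, 6, -20, -14, -39, -18, 40, -9] -> [-27, -20, -14, -39, -18, -9] -> 3
  [-4, -25, 1, -4, 14, -40, -47, 30] -> [-4, -25, 1, -4, -40, -47] -> 3
  [-43, 48, 39, -46, 22, -32] -> [-43, -46, -32] -> 1
  [-14, -28, 35, -15, -36, -35, 29, -6] -> [-14, -28, -15, -36, -35, -6] -> 2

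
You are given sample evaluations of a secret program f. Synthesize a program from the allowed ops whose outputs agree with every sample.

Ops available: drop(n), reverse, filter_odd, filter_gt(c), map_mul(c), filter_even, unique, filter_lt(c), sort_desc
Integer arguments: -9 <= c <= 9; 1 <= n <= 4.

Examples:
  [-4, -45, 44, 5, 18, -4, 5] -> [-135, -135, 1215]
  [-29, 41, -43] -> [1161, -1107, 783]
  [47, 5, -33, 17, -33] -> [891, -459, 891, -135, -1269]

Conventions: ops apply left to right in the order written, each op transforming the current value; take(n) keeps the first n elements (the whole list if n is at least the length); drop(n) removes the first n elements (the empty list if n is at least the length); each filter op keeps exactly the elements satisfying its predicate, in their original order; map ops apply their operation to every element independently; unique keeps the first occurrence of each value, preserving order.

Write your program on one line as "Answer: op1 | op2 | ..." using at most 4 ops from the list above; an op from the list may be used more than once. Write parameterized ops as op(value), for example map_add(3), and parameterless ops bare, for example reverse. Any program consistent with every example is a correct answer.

reverse | map_mul(9) | map_mul(-3) | filter_odd

Check, running the answer program on each example:
  [-4, -45, 44, 5, 18, -4, 5] -> [5, -4, 18, 5, 44, -45, -4] -> [45, -36, 162, 45, 396, -405, -36] -> [-135, 108, -486, -135, -1188, 1215, 108] -> [-135, -135, 1215]
  [-29, 41, -43] -> [-43, 41, -29] -> [-387, 369, -261] -> [1161, -1107, 783] -> [1161, -1107, 783]
  [47, 5, -33, 17, -33] -> [-33, 17, -33, 5, 47] -> [-297, 153, -297, 45, 423] -> [891, -459, 891, -135, -1269] -> [891, -459, 891, -135, -1269]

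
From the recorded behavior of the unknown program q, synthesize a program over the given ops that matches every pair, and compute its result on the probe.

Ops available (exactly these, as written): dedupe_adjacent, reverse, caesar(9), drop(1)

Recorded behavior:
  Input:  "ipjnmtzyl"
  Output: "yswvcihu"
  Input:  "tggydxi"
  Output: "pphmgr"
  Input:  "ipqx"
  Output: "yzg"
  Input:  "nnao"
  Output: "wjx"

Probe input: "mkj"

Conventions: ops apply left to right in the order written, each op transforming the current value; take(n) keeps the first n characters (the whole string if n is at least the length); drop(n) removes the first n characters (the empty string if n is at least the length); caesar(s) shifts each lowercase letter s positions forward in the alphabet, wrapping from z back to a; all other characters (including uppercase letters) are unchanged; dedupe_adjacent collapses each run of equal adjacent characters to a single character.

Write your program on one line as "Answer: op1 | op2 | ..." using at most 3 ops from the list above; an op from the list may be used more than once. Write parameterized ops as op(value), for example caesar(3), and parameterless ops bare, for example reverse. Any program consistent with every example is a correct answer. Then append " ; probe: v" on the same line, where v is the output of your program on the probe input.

caesar(9) | drop(1) ; probe: "ts"

Check, running the answer program on each example:
  "ipjnmtzyl" -> "ryswvcihu" -> "yswvcihu"
  "tggydxi" -> "cpphmgr" -> "pphmgr"
  "ipqx" -> "ryzg" -> "yzg"
  "nnao" -> "wwjx" -> "wjx"
  probe: "mkj" -> "vts" -> "ts"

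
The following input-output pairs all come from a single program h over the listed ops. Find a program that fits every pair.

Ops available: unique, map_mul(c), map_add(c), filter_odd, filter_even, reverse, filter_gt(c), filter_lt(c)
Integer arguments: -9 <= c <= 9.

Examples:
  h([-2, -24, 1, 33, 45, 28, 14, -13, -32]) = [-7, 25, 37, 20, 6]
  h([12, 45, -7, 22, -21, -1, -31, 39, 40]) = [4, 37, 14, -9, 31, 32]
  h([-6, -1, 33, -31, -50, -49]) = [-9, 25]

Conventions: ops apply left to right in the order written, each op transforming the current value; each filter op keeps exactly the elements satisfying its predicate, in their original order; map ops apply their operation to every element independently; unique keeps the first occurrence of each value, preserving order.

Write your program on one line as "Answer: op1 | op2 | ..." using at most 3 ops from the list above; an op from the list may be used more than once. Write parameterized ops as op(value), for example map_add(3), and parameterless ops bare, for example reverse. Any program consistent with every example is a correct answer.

filter_gt(-2) | map_add(-8)

Check, running the answer program on each example:
  [-2, -24, 1, 33, 45, 28, 14, -13, -32] -> [1, 33, 45, 28, 14] -> [-7, 25, 37, 20, 6]
  [12, 45, -7, 22, -21, -1, -31, 39, 40] -> [12, 45, 22, -1, 39, 40] -> [4, 37, 14, -9, 31, 32]
  [-6, -1, 33, -31, -50, -49] -> [-1, 33] -> [-9, 25]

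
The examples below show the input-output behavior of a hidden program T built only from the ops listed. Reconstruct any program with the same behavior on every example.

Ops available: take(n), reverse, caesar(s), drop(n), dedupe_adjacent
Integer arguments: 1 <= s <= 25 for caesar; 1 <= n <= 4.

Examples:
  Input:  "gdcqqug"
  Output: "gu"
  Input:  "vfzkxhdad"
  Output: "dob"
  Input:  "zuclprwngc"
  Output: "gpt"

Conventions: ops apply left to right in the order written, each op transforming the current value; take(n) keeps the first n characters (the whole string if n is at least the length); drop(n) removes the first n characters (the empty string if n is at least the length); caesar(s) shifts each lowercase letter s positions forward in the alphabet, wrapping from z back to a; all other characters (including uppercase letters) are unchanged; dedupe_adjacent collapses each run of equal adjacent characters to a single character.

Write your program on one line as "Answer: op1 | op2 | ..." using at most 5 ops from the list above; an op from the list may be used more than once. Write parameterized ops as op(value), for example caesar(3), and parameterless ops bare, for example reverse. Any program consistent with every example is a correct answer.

drop(2) | take(3) | dedupe_adjacent | caesar(4)

Check, running the answer program on each example:
  "gdcqqug" -> "cqqug" -> "cqq" -> "cq" -> "gu"
  "vfzkxhdad" -> "zkxhdad" -> "zkx" -> "zkx" -> "dob"
  "zuclprwngc" -> "clprwngc" -> "clp" -> "clp" -> "gpt"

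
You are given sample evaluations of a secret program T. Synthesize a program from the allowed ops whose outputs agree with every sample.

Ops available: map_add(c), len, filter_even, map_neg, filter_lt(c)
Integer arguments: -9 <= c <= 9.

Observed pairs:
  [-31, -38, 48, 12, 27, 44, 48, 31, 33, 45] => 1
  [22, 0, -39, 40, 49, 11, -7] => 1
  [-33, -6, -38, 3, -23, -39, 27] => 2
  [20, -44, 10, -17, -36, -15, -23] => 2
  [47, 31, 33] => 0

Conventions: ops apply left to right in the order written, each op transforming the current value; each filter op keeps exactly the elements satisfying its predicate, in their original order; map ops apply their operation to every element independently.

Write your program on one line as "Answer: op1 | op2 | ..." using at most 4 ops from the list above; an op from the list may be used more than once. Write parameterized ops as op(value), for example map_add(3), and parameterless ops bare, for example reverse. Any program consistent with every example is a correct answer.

filter_lt(6) | filter_even | map_add(8) | len

Check, running the answer program on each example:
  [-31, -38, 48, 12, 27, 44, 48, 31, 33, 45] -> [-31, -38] -> [-38] -> [-30] -> 1
  [22, 0, -39, 40, 49, 11, -7] -> [0, -39, -7] -> [0] -> [8] -> 1
  [-33, -6, -38, 3, -23, -39, 27] -> [-33, -6, -38, 3, -23, -39] -> [-6, -38] -> [2, -30] -> 2
  [20, -44, 10, -17, -36, -15, -23] -> [-44, -17, -36, -15, -23] -> [-44, -36] -> [-36, -28] -> 2
  [47, 31, 33] -> [] -> [] -> [] -> 0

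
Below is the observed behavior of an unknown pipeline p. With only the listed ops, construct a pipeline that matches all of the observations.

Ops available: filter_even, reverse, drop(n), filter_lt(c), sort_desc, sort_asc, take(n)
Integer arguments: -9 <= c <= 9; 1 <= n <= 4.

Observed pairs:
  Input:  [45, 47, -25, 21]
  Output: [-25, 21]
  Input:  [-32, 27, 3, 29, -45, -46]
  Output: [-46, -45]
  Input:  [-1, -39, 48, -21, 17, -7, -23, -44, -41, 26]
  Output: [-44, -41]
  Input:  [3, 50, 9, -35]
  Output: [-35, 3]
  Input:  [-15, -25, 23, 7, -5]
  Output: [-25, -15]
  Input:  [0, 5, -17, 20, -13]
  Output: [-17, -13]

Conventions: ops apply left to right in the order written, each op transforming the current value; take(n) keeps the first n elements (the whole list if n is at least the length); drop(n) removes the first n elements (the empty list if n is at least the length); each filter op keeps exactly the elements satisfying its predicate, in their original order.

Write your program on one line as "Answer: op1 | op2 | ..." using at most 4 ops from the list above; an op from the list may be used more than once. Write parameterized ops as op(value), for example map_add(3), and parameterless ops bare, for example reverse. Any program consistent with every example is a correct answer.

sort_desc | reverse | take(3) | take(2)

Check, running the answer program on each example:
  [45, 47, -25, 21] -> [47, 45, 21, -25] -> [-25, 21, 45, 47] -> [-25, 21, 45] -> [-25, 21]
  [-32, 27, 3, 29, -45, -46] -> [29, 27, 3, -32, -45, -46] -> [-46, -45, -32, 3, 27, 29] -> [-46, -45, -32] -> [-46, -45]
  [-1, -39, 48, -21, 17, -7, -23, -44, -41, 26] -> [48, 26, 17, -1, -7, -21, -23, -39, -41, -44] -> [-44, -41, -39, -23, -21, -7, -1, 17, 26, 48] -> [-44, -41, -39] -> [-44, -41]
  [3, 50, 9, -35] -> [50, 9, 3, -35] -> [-35, 3, 9, 50] -> [-35, 3, 9] -> [-35, 3]
  [-15, -25, 23, 7, -5] -> [23, 7, -5, -15, -25] -> [-25, -15, -5, 7, 23] -> [-25, -15, -5] -> [-25, -15]
  [0, 5, -17, 20, -13] -> [20, 5, 0, -13, -17] -> [-17, -13, 0, 5, 20] -> [-17, -13, 0] -> [-17, -13]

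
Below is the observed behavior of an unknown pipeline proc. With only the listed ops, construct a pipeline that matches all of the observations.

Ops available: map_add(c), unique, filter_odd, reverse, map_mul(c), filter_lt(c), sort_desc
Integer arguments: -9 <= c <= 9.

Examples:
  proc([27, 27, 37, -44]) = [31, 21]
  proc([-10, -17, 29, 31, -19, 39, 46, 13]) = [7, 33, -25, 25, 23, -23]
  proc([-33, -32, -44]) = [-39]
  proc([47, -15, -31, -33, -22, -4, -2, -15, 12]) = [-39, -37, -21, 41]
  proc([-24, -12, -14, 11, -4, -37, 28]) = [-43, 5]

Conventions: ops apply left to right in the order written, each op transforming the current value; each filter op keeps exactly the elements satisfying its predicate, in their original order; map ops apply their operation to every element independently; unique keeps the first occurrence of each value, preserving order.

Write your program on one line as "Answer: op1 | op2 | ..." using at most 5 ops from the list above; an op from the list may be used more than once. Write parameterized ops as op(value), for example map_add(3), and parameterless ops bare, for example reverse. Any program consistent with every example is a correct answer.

unique | filter_odd | reverse | map_add(-6)

Check, running the answer program on each example:
  [27, 27, 37, -44] -> [27, 37, -44] -> [27, 37] -> [37, 27] -> [31, 21]
  [-10, -17, 29, 31, -19, 39, 46, 13] -> [-10, -17, 29, 31, -19, 39, 46, 13] -> [-17, 29, 31, -19, 39, 13] -> [13, 39, -19, 31, 29, -17] -> [7, 33, -25, 25, 23, -23]
  [-33, -32, -44] -> [-33, -32, -44] -> [-33] -> [-33] -> [-39]
  [47, -15, -31, -33, -22, -4, -2, -15, 12] -> [47, -15, -31, -33, -22, -4, -2, 12] -> [47, -15, -31, -33] -> [-33, -31, -15, 47] -> [-39, -37, -21, 41]
  [-24, -12, -14, 11, -4, -37, 28] -> [-24, -12, -14, 11, -4, -37, 28] -> [11, -37] -> [-37, 11] -> [-43, 5]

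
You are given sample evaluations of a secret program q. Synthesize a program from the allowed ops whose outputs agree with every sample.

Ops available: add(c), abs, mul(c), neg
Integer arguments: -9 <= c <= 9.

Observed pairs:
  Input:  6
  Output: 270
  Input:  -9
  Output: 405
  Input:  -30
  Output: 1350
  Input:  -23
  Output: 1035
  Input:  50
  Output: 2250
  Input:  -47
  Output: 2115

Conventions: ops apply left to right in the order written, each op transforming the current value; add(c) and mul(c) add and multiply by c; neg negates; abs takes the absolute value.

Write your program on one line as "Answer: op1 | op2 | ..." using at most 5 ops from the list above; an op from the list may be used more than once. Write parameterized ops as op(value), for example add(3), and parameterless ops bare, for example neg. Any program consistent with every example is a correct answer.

abs | mul(-9) | abs | mul(-5) | abs

Check, running the answer program on each example:
  6 -> 6 -> -54 -> 54 -> -270 -> 270
  -9 -> 9 -> -81 -> 81 -> -405 -> 405
  -30 -> 30 -> -270 -> 270 -> -1350 -> 1350
  -23 -> 23 -> -207 -> 207 -> -1035 -> 1035
  50 -> 50 -> -450 -> 450 -> -2250 -> 2250
  -47 -> 47 -> -423 -> 423 -> -2115 -> 2115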